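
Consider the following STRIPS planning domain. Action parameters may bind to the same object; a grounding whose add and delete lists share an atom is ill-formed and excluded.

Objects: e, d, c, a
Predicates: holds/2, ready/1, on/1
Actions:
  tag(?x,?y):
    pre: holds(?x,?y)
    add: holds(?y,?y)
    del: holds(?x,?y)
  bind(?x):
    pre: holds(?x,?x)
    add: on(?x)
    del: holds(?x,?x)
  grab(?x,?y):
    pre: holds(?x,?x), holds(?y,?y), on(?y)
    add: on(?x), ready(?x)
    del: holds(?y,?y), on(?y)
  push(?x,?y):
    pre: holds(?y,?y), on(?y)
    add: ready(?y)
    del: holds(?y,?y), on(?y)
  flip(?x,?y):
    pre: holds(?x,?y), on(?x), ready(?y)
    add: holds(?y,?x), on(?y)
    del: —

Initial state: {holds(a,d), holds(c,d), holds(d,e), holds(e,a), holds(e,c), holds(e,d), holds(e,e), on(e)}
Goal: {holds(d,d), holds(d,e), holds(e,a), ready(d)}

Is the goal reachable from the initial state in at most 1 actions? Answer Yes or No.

No

1. tag(e,d)  →  {holds(a,d), holds(c,d), holds(d,d), holds(d,e), holds(e,a), holds(e,c), holds(e,e), on(e)}
2. grab(d,e)  →  {holds(a,d), holds(c,d), holds(d,d), holds(d,e), holds(e,a), holds(e,c), on(d), ready(d)}
optimal plan length = 2; 2 > 1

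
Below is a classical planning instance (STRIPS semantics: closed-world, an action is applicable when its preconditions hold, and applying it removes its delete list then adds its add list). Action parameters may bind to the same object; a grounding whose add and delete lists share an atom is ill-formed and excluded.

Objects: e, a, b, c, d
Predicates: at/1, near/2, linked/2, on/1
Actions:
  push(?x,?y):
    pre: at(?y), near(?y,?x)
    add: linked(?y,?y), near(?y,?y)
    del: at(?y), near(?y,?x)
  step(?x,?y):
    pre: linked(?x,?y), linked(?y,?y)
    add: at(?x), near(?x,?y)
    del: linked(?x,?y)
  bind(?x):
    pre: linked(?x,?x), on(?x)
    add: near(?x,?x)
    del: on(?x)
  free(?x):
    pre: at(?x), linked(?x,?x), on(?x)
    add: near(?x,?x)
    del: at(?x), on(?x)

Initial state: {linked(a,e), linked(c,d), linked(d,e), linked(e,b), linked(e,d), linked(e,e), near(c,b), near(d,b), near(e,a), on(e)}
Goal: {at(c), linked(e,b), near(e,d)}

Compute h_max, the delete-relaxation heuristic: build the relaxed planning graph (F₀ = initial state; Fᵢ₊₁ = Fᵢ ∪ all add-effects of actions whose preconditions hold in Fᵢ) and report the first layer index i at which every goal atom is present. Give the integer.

3

F0 = init (10 atoms)
F1 = F0 ∪ {at(a), at(d), at(e), near(a,e), near(d,e), near(e,e)}  (16 atoms)
F2 = F1 ∪ {linked(a,a), linked(d,d), near(a,a), near(d,d)}  (20 atoms)
F3 = F2 ∪ {at(c), near(c,d), near(e,d)}  (23 atoms)
goal ⊆ F3  ⇒  h_max = 3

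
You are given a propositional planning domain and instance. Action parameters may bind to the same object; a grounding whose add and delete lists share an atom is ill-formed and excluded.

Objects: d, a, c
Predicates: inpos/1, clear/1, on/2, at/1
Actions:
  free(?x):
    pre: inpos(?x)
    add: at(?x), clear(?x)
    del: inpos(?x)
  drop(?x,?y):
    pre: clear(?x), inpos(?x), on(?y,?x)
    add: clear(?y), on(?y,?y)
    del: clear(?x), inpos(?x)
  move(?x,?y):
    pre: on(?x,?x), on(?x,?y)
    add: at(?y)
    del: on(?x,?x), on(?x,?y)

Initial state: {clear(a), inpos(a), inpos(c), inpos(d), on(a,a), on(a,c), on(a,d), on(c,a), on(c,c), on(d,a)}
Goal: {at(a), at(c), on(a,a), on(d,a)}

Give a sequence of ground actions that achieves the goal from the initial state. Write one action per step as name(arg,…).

1. free(a)  →  {at(a), clear(a), inpos(c), inpos(d), on(a,a), on(a,c), on(a,d), on(c,a), on(c,c), on(d,a)}
2. free(c)  →  {at(a), at(c), clear(a), clear(c), inpos(d), on(a,a), on(a,c), on(a,d), on(c,a), on(c,c), on(d,a)}

free(a); free(c)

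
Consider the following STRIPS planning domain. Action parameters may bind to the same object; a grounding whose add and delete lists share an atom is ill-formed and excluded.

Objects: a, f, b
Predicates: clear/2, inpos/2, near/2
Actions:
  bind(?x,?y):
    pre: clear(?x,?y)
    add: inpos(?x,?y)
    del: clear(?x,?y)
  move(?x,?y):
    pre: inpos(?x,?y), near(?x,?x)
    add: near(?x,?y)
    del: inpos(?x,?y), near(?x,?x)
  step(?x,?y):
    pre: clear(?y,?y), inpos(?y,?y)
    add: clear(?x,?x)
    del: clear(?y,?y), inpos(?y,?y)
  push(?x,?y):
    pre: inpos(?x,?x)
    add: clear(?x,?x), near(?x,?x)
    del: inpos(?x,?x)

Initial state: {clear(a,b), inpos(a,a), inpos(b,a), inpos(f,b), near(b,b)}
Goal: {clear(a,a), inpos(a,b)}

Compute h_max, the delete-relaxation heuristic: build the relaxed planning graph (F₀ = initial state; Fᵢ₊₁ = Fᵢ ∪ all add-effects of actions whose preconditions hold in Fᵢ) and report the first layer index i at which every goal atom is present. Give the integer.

1

F0 = init (5 atoms)
F1 = F0 ∪ {clear(a,a), inpos(a,b), near(a,a), near(b,a)}  (9 atoms)
goal ⊆ F1  ⇒  h_max = 1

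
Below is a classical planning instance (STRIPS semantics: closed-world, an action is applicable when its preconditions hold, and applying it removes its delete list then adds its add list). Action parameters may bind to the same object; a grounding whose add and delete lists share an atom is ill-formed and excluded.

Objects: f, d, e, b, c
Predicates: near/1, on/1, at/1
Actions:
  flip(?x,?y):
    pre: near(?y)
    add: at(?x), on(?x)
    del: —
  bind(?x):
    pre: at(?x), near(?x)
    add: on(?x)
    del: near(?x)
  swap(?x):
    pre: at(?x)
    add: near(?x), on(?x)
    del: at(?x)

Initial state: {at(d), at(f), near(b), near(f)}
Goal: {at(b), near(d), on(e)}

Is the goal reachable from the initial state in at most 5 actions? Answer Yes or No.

Yes

1. flip(e,f)  →  {at(d), at(e), at(f), near(b), near(f), on(e)}
2. flip(b,f)  →  {at(b), at(d), at(e), at(f), near(b), near(f), on(b), on(e)}
3. swap(d)  →  {at(b), at(e), at(f), near(b), near(d), near(f), on(b), on(d), on(e)}
optimal plan length = 3; 3 ≤ 5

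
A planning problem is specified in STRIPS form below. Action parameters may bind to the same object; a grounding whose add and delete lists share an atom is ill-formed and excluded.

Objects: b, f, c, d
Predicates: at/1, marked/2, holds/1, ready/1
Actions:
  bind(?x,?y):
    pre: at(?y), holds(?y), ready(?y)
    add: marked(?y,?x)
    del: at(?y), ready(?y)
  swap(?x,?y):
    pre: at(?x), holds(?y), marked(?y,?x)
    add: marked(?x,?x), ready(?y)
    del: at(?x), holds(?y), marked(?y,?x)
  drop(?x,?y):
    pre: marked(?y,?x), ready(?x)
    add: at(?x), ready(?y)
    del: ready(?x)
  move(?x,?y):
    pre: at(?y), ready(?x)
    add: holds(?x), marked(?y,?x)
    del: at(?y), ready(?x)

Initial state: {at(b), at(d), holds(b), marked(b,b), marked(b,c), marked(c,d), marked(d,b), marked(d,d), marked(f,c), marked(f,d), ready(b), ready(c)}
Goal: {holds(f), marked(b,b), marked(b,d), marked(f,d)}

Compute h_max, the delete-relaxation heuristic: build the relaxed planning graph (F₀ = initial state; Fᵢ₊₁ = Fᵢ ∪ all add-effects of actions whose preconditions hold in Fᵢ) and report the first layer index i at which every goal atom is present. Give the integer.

F0 = init (12 atoms)
F1 = F0 ∪ {at(c), holds(c), marked(b,d), marked(b,f), marked(d,c), ready(d), ready(f)}  (19 atoms)
F2 = F1 ∪ {at(f), holds(d), holds(f), marked(c,b), marked(c,c), marked(c,f), marked(d,f)}  (26 atoms)
goal ⊆ F2  ⇒  h_max = 2

2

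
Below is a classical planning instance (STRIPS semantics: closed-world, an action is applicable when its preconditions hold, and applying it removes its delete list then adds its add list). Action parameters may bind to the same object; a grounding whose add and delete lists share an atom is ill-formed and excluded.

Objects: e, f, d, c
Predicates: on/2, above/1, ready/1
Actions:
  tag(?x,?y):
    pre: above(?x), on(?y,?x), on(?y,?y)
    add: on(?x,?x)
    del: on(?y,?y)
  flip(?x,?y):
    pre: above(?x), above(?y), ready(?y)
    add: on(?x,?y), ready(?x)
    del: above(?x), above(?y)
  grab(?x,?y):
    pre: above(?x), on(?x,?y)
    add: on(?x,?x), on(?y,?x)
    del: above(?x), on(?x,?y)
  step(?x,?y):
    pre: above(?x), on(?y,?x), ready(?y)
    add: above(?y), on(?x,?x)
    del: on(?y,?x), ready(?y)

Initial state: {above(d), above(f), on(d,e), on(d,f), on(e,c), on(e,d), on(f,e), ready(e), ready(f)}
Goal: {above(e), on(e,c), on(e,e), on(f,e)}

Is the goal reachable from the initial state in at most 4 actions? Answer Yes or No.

Yes

1. step(d,e)  →  {above(d), above(e), above(f), on(d,d), on(d,e), on(d,f), on(e,c), on(f,e), ready(f)}
2. tag(e,d)  →  {above(d), above(e), above(f), on(d,e), on(d,f), on(e,c), on(e,e), on(f,e), ready(f)}
optimal plan length = 2; 2 ≤ 4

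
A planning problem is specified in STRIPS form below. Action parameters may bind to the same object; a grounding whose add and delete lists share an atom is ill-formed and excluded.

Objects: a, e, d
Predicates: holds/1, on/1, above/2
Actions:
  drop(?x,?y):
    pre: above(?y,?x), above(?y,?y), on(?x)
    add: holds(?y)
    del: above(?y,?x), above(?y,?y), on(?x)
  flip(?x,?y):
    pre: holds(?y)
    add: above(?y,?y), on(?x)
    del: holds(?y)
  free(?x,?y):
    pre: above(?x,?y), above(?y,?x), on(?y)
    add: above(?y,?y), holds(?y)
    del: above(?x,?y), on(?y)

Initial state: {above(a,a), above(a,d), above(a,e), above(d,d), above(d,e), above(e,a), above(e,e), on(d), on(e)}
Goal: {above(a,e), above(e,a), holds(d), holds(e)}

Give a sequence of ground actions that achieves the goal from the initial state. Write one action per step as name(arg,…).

drop(e,e); drop(d,d)

1. drop(e,e)  →  {above(a,a), above(a,d), above(a,e), above(d,d), above(d,e), above(e,a), holds(e), on(d)}
2. drop(d,d)  →  {above(a,a), above(a,d), above(a,e), above(d,e), above(e,a), holds(d), holds(e)}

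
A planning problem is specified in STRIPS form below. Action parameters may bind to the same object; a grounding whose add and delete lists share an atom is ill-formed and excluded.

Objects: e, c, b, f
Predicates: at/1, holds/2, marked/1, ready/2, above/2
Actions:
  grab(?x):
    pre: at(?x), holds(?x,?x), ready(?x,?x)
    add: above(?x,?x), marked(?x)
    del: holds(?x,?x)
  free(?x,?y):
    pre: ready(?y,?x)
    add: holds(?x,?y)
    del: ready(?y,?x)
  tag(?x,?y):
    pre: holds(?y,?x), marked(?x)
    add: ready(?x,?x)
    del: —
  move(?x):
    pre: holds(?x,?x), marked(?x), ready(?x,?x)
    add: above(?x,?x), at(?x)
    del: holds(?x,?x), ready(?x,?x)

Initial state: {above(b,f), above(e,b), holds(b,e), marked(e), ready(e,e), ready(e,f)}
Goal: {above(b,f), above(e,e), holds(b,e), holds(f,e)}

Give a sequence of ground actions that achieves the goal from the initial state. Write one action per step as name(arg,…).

1. free(e,e)  →  {above(b,f), above(e,b), holds(b,e), holds(e,e), marked(e), ready(e,f)}
2. free(f,e)  →  {above(b,f), above(e,b), holds(b,e), holds(e,e), holds(f,e), marked(e)}
3. tag(e,e)  →  {above(b,f), above(e,b), holds(b,e), holds(e,e), holds(f,e), marked(e), ready(e,e)}
4. move(e)  →  {above(b,f), above(e,b), above(e,e), at(e), holds(b,e), holds(f,e), marked(e)}

free(e,e); free(f,e); tag(e,e); move(e)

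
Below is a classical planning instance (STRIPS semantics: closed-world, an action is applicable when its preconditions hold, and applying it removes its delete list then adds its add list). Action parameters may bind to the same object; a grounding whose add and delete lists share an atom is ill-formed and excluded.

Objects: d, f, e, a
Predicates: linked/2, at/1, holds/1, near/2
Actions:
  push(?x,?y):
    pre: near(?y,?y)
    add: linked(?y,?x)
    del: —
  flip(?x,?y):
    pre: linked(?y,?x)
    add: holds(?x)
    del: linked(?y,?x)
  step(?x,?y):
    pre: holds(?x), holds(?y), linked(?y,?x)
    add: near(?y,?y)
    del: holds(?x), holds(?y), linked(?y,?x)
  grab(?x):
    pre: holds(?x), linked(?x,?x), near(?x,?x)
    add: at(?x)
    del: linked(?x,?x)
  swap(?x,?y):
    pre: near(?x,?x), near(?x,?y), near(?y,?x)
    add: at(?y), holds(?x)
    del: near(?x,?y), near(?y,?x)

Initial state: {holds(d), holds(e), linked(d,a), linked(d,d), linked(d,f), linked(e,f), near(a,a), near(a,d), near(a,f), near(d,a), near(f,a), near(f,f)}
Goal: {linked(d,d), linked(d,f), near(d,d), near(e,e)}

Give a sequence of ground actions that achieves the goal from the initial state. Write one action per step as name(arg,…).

1. step(d,d)  →  {holds(e), linked(d,a), linked(d,f), linked(e,f), near(a,a), near(a,d), near(a,f), near(d,a), near(d,d), near(f,a), near(f,f)}
2. push(d,d)  →  {holds(e), linked(d,a), linked(d,d), linked(d,f), linked(e,f), near(a,a), near(a,d), near(a,f), near(d,a), near(d,d), near(f,a), near(f,f)}
3. swap(f,f)  →  {at(f), holds(e), holds(f), linked(d,a), linked(d,d), linked(d,f), linked(e,f), near(a,a), near(a,d), near(a,f), near(d,a), near(d,d), near(f,a)}
4. step(f,e)  →  {at(f), linked(d,a), linked(d,d), linked(d,f), near(a,a), near(a,d), near(a,f), near(d,a), near(d,d), near(e,e), near(f,a)}

step(d,d); push(d,d); swap(f,f); step(f,e)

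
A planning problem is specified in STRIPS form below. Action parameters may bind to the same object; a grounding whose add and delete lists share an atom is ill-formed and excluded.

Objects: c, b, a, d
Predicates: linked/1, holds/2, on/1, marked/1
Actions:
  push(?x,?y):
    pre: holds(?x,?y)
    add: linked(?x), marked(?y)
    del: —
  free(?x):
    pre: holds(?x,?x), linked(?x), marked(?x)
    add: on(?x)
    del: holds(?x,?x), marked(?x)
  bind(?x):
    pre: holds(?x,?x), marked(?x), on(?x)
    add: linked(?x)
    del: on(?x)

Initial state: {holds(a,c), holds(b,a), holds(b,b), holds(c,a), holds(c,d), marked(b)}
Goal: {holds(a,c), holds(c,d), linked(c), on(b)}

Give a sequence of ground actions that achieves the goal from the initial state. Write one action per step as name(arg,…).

push(c,a); push(b,b); free(b)

1. push(c,a)  →  {holds(a,c), holds(b,a), holds(b,b), holds(c,a), holds(c,d), linked(c), marked(a), marked(b)}
2. push(b,b)  →  {holds(a,c), holds(b,a), holds(b,b), holds(c,a), holds(c,d), linked(b), linked(c), marked(a), marked(b)}
3. free(b)  →  {holds(a,c), holds(b,a), holds(c,a), holds(c,d), linked(b), linked(c), marked(a), on(b)}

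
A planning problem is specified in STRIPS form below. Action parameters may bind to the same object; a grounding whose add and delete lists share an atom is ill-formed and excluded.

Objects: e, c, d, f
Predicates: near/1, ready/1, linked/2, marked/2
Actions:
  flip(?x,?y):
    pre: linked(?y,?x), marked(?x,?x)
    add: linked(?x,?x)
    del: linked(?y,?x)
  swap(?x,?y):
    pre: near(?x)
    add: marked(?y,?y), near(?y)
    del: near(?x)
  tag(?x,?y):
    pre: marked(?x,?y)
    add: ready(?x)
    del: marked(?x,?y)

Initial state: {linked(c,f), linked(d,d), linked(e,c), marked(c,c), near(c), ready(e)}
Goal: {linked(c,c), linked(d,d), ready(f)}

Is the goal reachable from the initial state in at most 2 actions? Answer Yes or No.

No

1. flip(c,e)  →  {linked(c,c), linked(c,f), linked(d,d), marked(c,c), near(c), ready(e)}
2. swap(c,f)  →  {linked(c,c), linked(c,f), linked(d,d), marked(c,c), marked(f,f), near(f), ready(e)}
3. tag(f,f)  →  {linked(c,c), linked(c,f), linked(d,d), marked(c,c), near(f), ready(e), ready(f)}
optimal plan length = 3; 3 > 2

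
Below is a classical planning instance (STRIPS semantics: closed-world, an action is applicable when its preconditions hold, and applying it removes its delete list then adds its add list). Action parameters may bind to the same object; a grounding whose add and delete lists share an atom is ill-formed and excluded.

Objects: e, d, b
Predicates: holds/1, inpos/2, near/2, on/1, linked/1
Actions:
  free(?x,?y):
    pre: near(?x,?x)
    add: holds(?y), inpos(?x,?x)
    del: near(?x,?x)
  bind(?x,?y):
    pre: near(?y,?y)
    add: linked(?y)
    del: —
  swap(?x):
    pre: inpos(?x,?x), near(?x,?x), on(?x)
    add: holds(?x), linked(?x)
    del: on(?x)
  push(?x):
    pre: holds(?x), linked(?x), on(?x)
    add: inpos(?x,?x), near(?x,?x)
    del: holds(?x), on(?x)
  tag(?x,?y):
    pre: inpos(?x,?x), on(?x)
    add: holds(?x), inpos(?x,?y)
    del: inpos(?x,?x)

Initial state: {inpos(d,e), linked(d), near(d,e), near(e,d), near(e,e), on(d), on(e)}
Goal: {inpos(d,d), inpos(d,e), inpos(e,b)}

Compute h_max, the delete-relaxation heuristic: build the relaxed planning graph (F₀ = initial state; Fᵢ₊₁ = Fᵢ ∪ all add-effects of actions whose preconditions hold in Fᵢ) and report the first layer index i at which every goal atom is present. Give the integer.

F0 = init (7 atoms)
F1 = F0 ∪ {holds(b), holds(d), holds(e), inpos(e,e), linked(e)}  (12 atoms)
F2 = F1 ∪ {inpos(d,d), inpos(e,b), inpos(e,d), near(d,d)}  (16 atoms)
goal ⊆ F2  ⇒  h_max = 2

2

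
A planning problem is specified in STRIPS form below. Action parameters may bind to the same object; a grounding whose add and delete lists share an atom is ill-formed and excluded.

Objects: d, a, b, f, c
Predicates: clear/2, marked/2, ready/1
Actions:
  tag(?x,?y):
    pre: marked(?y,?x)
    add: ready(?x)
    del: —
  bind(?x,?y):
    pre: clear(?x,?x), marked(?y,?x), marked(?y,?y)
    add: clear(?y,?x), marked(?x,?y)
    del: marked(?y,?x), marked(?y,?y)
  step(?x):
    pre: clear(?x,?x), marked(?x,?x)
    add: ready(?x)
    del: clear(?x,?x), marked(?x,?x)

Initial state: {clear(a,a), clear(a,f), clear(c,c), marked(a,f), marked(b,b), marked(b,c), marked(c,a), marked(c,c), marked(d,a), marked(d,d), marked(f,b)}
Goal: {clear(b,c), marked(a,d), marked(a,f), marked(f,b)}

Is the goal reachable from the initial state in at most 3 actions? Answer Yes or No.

Yes

1. bind(a,d)  →  {clear(a,a), clear(a,f), clear(c,c), clear(d,a), marked(a,d), marked(a,f), marked(b,b), marked(b,c), marked(c,a), marked(c,c), marked(f,b)}
2. bind(c,b)  →  {clear(a,a), clear(a,f), clear(b,c), clear(c,c), clear(d,a), marked(a,d), marked(a,f), marked(c,a), marked(c,b), marked(c,c), marked(f,b)}
optimal plan length = 2; 2 ≤ 3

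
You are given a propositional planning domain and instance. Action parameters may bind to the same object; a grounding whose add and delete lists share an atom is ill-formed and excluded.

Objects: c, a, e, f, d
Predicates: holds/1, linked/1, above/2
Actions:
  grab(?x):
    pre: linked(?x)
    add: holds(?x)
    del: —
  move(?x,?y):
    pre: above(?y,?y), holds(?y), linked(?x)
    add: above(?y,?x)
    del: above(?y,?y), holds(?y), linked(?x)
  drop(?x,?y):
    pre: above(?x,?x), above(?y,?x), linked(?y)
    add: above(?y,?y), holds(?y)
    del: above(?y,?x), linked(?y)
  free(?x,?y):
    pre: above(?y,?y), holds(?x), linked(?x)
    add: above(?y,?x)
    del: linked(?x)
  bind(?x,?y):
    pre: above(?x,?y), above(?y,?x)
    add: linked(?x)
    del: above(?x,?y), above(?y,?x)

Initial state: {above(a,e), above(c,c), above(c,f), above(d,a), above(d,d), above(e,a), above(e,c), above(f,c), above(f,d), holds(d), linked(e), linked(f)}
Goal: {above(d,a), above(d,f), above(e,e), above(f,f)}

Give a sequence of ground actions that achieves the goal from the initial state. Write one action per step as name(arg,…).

1. drop(c,e)  →  {above(a,e), above(c,c), above(c,f), above(d,a), above(d,d), above(e,a), above(e,e), above(f,c), above(f,d), holds(d), holds(e), linked(f)}
2. drop(d,f)  →  {above(a,e), above(c,c), above(c,f), above(d,a), above(d,d), above(e,a), above(e,e), above(f,c), above(f,f), holds(d), holds(e), holds(f)}
3. bind(f,c)  →  {above(a,e), above(c,c), above(d,a), above(d,d), above(e,a), above(e,e), above(f,f), holds(d), holds(e), holds(f), linked(f)}
4. move(f,d)  →  {above(a,e), above(c,c), above(d,a), above(d,f), above(e,a), above(e,e), above(f,f), holds(e), holds(f)}

drop(c,e); drop(d,f); bind(f,c); move(f,d)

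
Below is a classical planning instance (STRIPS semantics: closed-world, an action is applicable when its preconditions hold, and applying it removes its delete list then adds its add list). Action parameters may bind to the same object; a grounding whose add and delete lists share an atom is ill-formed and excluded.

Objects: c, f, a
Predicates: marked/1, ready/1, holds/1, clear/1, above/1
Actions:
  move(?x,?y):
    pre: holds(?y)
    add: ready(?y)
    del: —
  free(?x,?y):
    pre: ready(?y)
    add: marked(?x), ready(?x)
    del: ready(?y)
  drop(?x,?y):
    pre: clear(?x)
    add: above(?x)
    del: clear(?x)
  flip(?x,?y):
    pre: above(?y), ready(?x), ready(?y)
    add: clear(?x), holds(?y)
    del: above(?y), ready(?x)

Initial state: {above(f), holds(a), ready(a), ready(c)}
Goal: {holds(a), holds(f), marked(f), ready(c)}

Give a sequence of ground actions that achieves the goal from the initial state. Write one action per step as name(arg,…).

free(f,a); flip(f,f)

1. free(f,a)  →  {above(f), holds(a), marked(f), ready(c), ready(f)}
2. flip(f,f)  →  {clear(f), holds(a), holds(f), marked(f), ready(c)}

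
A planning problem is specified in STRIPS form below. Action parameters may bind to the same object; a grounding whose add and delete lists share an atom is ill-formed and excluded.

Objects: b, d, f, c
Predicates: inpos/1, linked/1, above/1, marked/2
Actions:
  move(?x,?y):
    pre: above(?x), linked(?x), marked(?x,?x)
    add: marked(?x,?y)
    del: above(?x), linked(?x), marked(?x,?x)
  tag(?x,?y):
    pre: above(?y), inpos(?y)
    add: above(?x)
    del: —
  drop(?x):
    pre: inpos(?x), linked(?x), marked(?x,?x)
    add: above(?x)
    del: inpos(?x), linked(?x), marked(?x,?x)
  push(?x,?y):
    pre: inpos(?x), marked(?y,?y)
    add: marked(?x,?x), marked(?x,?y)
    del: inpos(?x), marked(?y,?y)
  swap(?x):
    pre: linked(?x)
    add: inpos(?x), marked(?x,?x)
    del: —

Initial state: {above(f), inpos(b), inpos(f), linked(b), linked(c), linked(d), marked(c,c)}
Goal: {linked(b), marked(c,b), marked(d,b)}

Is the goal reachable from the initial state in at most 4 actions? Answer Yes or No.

No

1. tag(d,f)  →  {above(d), above(f), inpos(b), inpos(f), linked(b), linked(c), linked(d), marked(c,c)}
2. tag(c,f)  →  {above(c), above(d), above(f), inpos(b), inpos(f), linked(b), linked(c), linked(d), marked(c,c)}
3. move(c,b)  →  {above(d), above(f), inpos(b), inpos(f), linked(b), linked(d), marked(c,b)}
4. swap(d)  →  {above(d), above(f), inpos(b), inpos(d), inpos(f), linked(b), linked(d), marked(c,b), marked(d,d)}
5. move(d,b)  →  {above(f), inpos(b), inpos(d), inpos(f), linked(b), marked(c,b), marked(d,b)}
optimal plan length = 5; 5 > 4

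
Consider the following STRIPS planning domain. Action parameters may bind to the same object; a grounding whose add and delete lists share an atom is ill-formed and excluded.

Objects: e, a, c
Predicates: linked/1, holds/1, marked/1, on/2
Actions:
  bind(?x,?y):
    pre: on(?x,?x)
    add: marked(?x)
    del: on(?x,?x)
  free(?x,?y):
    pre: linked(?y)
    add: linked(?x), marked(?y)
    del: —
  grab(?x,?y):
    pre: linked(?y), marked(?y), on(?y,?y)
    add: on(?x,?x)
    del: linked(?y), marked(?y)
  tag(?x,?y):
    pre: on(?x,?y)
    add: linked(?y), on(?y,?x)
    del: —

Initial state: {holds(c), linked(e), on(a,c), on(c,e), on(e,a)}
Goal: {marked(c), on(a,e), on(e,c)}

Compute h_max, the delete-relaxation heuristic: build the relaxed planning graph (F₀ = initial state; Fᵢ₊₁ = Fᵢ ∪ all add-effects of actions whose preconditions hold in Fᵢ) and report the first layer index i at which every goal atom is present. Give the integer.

2

F0 = init (5 atoms)
F1 = F0 ∪ {linked(a), linked(c), marked(e), on(a,e), on(c,a), on(e,c)}  (11 atoms)
F2 = F1 ∪ {marked(a), marked(c)}  (13 atoms)
goal ⊆ F2  ⇒  h_max = 2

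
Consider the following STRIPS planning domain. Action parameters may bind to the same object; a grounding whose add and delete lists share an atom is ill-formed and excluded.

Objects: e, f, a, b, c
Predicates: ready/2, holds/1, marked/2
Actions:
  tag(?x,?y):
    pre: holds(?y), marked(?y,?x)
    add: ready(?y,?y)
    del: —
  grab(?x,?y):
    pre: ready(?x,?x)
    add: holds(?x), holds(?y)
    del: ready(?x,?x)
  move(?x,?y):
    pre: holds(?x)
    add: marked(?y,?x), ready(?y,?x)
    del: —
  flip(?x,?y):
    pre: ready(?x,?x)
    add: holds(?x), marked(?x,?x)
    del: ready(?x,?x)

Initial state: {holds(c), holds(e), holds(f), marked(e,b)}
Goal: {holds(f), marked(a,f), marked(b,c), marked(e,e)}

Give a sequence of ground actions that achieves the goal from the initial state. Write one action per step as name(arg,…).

1. move(e,e)  →  {holds(c), holds(e), holds(f), marked(e,b), marked(e,e), ready(e,e)}
2. move(f,a)  →  {holds(c), holds(e), holds(f), marked(a,f), marked(e,b), marked(e,e), ready(a,f), ready(e,e)}
3. move(c,b)  →  {holds(c), holds(e), holds(f), marked(a,f), marked(b,c), marked(e,b), marked(e,e), ready(a,f), ready(b,c), ready(e,e)}

move(e,e); move(f,a); move(c,b)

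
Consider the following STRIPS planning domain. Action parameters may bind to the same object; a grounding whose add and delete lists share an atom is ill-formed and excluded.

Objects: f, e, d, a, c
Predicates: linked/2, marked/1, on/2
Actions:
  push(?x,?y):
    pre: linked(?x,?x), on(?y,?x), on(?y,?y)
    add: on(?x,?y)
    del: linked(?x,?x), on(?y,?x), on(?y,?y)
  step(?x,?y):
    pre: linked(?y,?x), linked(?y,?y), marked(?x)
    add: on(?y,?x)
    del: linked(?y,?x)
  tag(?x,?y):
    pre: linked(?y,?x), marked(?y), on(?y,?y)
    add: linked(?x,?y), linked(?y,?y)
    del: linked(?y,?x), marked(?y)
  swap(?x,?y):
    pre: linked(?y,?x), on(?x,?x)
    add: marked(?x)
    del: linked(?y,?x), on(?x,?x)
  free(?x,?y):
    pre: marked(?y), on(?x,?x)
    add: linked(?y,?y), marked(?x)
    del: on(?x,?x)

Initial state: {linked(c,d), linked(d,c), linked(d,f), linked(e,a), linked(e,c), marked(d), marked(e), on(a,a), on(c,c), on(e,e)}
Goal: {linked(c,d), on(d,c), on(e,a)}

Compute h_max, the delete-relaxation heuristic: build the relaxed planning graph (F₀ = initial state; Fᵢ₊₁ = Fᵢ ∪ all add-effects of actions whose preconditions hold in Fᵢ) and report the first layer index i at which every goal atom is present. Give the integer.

2

F0 = init (10 atoms)
F1 = F0 ∪ {linked(a,e), linked(c,e), linked(d,d), linked(e,e), marked(a), marked(c)}  (16 atoms)
F2 = F1 ∪ {linked(a,a), linked(c,c), on(d,c), on(d,d), on(e,a), on(e,c)}  (22 atoms)
goal ⊆ F2  ⇒  h_max = 2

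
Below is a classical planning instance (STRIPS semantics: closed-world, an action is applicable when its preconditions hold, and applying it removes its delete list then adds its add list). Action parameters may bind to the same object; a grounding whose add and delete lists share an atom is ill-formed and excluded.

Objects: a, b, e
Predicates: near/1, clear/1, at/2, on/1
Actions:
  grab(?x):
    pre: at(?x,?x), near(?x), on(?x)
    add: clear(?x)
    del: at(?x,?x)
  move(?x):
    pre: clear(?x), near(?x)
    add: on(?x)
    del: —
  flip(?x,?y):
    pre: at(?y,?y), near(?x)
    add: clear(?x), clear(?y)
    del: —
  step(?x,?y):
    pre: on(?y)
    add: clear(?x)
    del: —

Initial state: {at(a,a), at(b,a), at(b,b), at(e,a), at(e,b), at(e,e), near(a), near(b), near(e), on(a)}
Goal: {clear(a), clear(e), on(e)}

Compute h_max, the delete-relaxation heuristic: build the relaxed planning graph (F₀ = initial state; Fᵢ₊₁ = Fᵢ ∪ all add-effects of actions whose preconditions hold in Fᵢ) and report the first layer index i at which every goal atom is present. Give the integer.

F0 = init (10 atoms)
F1 = F0 ∪ {clear(a), clear(b), clear(e)}  (13 atoms)
F2 = F1 ∪ {on(b), on(e)}  (15 atoms)
goal ⊆ F2  ⇒  h_max = 2

2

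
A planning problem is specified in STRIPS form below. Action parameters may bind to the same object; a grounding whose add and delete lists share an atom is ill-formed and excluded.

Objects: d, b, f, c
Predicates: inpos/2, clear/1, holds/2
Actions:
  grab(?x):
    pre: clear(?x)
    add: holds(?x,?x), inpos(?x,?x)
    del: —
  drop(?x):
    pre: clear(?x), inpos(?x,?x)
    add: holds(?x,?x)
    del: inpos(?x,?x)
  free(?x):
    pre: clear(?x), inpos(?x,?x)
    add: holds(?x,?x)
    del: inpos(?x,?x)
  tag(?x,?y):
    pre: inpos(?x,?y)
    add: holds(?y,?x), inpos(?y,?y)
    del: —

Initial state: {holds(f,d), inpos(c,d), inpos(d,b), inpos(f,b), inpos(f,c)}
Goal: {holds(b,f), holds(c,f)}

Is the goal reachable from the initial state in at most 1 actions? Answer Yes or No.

1. tag(f,b)  →  {holds(b,f), holds(f,d), inpos(b,b), inpos(c,d), inpos(d,b), inpos(f,b), inpos(f,c)}
2. tag(f,c)  →  {holds(b,f), holds(c,f), holds(f,d), inpos(b,b), inpos(c,c), inpos(c,d), inpos(d,b), inpos(f,b), inpos(f,c)}
optimal plan length = 2; 2 > 1

No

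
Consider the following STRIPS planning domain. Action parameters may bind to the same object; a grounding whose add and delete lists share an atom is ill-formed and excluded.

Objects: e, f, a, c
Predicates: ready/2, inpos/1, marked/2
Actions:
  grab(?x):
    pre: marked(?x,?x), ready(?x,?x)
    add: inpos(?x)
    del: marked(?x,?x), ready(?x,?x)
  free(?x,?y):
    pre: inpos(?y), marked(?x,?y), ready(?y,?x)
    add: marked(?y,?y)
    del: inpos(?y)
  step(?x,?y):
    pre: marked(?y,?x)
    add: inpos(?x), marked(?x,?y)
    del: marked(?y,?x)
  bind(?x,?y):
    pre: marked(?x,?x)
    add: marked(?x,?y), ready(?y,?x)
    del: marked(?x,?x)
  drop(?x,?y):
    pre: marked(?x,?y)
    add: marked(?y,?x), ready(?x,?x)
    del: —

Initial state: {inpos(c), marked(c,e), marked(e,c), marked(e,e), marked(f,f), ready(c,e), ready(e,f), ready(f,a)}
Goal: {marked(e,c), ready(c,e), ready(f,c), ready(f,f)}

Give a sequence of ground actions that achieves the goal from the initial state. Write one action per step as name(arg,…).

1. free(e,c)  →  {marked(c,c), marked(c,e), marked(e,c), marked(e,e), marked(f,f), ready(c,e), ready(e,f), ready(f,a)}
2. bind(c,f)  →  {marked(c,e), marked(c,f), marked(e,c), marked(e,e), marked(f,f), ready(c,e), ready(e,f), ready(f,a), ready(f,c)}
3. drop(f,f)  →  {marked(c,e), marked(c,f), marked(e,c), marked(e,e), marked(f,f), ready(c,e), ready(e,f), ready(f,a), ready(f,c), ready(f,f)}

free(e,c); bind(c,f); drop(f,f)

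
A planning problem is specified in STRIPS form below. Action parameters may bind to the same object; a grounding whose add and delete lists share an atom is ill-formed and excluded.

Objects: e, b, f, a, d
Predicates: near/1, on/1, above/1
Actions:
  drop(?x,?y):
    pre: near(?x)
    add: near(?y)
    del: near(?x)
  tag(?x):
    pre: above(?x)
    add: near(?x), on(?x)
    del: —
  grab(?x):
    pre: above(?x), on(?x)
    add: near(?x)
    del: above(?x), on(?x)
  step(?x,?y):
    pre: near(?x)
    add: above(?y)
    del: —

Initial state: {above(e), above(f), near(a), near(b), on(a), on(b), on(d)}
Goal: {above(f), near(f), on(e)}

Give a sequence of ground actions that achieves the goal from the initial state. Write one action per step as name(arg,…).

1. drop(b,f)  →  {above(e), above(f), near(a), near(f), on(a), on(b), on(d)}
2. tag(e)  →  {above(e), above(f), near(a), near(e), near(f), on(a), on(b), on(d), on(e)}

drop(b,f); tag(e)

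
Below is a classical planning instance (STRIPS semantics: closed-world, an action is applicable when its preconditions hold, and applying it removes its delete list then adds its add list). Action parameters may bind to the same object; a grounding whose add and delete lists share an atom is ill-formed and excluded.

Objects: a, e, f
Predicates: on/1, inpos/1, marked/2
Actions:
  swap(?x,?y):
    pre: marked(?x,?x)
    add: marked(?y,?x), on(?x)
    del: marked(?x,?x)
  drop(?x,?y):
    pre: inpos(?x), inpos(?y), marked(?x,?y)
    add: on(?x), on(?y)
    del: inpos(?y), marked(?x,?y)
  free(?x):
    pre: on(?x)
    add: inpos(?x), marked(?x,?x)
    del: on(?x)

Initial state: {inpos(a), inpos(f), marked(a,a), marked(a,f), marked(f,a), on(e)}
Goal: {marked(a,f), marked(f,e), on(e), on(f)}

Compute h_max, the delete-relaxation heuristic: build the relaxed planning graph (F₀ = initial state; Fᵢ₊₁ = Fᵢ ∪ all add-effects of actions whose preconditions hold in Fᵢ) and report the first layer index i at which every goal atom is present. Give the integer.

F0 = init (6 atoms)
F1 = F0 ∪ {inpos(e), marked(e,a), marked(e,e), on(a), on(f)}  (11 atoms)
F2 = F1 ∪ {marked(a,e), marked(f,e), marked(f,f)}  (14 atoms)
goal ⊆ F2  ⇒  h_max = 2

2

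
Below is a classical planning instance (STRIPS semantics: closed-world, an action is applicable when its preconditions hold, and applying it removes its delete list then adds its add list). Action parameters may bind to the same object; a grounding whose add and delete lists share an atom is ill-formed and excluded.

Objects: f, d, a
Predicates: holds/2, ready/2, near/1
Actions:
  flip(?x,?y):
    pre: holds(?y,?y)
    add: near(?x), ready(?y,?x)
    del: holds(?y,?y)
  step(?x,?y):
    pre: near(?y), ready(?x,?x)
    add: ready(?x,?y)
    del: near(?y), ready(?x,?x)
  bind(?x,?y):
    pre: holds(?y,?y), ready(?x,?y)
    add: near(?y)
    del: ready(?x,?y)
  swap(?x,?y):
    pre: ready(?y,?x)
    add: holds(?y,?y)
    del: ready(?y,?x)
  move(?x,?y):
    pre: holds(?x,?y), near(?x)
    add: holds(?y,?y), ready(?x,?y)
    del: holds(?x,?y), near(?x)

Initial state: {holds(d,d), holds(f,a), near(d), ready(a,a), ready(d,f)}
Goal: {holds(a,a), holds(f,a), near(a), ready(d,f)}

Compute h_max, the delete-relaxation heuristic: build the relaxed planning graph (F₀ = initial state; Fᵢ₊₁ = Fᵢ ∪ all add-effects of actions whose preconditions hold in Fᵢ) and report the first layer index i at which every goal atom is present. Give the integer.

1

F0 = init (5 atoms)
F1 = F0 ∪ {holds(a,a), near(a), near(f), ready(a,d), ready(d,a), ready(d,d)}  (11 atoms)
goal ⊆ F1  ⇒  h_max = 1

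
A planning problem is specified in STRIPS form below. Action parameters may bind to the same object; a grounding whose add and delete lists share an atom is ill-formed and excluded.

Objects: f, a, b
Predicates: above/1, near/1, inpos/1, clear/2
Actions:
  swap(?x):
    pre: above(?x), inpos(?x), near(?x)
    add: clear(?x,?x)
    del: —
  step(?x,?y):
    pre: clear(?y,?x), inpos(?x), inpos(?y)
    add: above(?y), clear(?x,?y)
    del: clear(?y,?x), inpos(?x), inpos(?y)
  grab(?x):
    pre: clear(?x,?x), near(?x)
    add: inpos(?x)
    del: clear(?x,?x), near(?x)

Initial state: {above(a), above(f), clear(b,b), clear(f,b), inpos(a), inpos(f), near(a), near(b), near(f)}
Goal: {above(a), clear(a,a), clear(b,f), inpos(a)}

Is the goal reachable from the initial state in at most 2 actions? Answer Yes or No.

No

1. swap(a)  →  {above(a), above(f), clear(a,a), clear(b,b), clear(f,b), inpos(a), inpos(f), near(a), near(b), near(f)}
2. grab(b)  →  {above(a), above(f), clear(a,a), clear(f,b), inpos(a), inpos(b), inpos(f), near(a), near(f)}
3. step(b,f)  →  {above(a), above(f), clear(a,a), clear(b,f), inpos(a), near(a), near(f)}
optimal plan length = 3; 3 > 2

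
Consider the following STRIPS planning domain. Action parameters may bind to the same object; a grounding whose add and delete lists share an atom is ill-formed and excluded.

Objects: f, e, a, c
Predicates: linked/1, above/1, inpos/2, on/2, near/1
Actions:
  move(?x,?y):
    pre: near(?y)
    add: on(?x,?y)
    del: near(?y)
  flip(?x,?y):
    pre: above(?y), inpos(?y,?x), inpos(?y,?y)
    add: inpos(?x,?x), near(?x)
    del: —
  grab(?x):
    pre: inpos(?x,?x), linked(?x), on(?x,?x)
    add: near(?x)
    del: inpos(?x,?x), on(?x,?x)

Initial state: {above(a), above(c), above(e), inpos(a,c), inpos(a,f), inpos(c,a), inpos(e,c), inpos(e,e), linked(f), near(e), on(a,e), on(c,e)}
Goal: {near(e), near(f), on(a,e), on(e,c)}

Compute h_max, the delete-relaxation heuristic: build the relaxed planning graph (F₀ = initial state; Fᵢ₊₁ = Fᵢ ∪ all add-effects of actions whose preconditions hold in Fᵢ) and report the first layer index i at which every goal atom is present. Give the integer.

F0 = init (12 atoms)
F1 = F0 ∪ {inpos(c,c), near(c), on(e,e), on(f,e)}  (16 atoms)
F2 = F1 ∪ {inpos(a,a), near(a), on(a,c), on(c,c), on(e,c), on(f,c)}  (22 atoms)
F3 = F2 ∪ {inpos(f,f), near(f), on(a,a), on(c,a), on(e,a), on(f,a)}  (28 atoms)
goal ⊆ F3  ⇒  h_max = 3

3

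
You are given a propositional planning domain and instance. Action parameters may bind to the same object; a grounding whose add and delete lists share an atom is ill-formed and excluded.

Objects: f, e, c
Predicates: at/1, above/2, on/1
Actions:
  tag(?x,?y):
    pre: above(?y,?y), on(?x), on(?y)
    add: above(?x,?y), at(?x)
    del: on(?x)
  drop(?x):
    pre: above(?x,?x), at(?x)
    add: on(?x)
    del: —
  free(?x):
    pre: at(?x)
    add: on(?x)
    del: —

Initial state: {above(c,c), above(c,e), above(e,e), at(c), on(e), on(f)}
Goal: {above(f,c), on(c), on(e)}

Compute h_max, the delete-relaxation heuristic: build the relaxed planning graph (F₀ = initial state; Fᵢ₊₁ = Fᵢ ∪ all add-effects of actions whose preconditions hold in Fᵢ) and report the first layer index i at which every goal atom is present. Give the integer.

2

F0 = init (6 atoms)
F1 = F0 ∪ {above(f,e), at(e), at(f), on(c)}  (10 atoms)
F2 = F1 ∪ {above(e,c), above(f,c)}  (12 atoms)
goal ⊆ F2  ⇒  h_max = 2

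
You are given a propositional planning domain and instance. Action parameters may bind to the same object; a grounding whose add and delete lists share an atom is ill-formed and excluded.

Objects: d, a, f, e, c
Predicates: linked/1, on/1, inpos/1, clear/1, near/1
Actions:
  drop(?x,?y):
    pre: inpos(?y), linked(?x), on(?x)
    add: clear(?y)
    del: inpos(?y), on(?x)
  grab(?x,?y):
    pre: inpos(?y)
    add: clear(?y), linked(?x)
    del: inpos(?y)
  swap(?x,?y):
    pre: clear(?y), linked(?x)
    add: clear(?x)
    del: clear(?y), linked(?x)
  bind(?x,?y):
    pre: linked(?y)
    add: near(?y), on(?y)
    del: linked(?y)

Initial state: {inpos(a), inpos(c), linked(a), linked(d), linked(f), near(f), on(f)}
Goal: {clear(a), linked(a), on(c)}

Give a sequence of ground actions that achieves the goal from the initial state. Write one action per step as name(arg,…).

grab(c,a); bind(d,c)

1. grab(c,a)  →  {clear(a), inpos(c), linked(a), linked(c), linked(d), linked(f), near(f), on(f)}
2. bind(d,c)  →  {clear(a), inpos(c), linked(a), linked(d), linked(f), near(c), near(f), on(c), on(f)}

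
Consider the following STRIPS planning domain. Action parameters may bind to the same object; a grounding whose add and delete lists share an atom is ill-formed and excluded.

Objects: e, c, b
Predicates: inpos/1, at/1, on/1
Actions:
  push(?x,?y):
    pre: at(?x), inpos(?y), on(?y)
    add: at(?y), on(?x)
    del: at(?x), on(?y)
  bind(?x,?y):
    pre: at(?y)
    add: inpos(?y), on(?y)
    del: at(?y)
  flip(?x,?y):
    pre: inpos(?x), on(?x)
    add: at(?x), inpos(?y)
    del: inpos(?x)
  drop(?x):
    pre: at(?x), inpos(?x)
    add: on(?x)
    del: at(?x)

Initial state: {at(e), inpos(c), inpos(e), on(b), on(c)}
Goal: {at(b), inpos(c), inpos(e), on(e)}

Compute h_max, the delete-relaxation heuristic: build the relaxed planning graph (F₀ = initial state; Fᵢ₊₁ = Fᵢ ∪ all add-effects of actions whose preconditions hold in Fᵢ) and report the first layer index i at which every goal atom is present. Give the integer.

F0 = init (5 atoms)
F1 = F0 ∪ {at(c), inpos(b), on(e)}  (8 atoms)
F2 = F1 ∪ {at(b)}  (9 atoms)
goal ⊆ F2  ⇒  h_max = 2

2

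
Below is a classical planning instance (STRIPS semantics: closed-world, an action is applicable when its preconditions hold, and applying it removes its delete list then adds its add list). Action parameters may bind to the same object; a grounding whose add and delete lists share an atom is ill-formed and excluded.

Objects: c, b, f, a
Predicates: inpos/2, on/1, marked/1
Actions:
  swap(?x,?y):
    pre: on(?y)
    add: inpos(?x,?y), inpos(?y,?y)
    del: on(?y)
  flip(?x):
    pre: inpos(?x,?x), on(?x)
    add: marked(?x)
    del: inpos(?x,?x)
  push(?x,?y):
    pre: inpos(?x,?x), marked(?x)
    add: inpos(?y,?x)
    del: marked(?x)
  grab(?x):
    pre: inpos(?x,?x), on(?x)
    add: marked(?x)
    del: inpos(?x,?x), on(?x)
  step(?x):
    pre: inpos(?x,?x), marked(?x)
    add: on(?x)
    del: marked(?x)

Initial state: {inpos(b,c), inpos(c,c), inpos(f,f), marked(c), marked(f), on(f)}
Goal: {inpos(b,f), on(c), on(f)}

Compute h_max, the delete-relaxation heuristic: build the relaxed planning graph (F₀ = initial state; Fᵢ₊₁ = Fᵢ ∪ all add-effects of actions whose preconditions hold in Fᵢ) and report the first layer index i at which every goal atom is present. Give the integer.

1

F0 = init (6 atoms)
F1 = F0 ∪ {inpos(a,c), inpos(a,f), inpos(b,f), inpos(c,f), inpos(f,c), on(c)}  (12 atoms)
goal ⊆ F1  ⇒  h_max = 1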